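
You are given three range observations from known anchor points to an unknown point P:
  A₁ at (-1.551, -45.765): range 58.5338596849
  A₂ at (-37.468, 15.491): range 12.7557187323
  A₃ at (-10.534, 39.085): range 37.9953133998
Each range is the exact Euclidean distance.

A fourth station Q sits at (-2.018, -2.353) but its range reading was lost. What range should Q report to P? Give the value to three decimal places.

eq1: (x + 1.551)² + (y + 45.765)² = 58.5338596849²
eq2: (x + 37.468)² + (y − 15.491)² = 12.7557187323²
eq3: (x + 10.534)² + (y − 39.085)² = 37.9953133998²
eq3−eq2, eq3−eq1 (x²,y² cancel):
  -53.868·x − 47.188·y = 1286.155204
  17.966·x − 169.700·y = -1524.330444
det = -53.868·-169.700 − -47.188·17.966 = 9989.179208
x = (1286.155204·-169.700 − -47.188·-1524.330444) / 9989.179208 = -29.050499
y = (-53.868·-1524.330444 − 1286.155204·17.966) / 9989.179208 = 5.906949
|P − Q| = √((-29.050499 − -2.018)² + (5.906949 − -2.353)²) = 28.266283

28.266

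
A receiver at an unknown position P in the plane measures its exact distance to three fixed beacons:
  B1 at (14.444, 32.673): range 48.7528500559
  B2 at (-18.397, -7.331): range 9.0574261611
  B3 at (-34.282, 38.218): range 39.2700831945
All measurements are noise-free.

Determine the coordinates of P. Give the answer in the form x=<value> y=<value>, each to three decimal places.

eq1: (x − 14.444)² + (y − 32.673)² = 48.7528500559²
eq2: (x + 18.397)² + (y + 7.331)² = 9.0574261611²
eq3: (x + 34.282)² + (y − 38.218)² = 39.2700831945²
eq3−eq1, eq3−eq2 (x²,y² cancel):
  97.452·x − 11.090·y = -2194.417937
  31.770·x − 91.098·y = -783.575413
det = 97.452·-91.098 − -11.090·31.770 = -8525.352996
x = (-2194.417937·-91.098 − -11.090·-783.575413) / -8525.352996 = -22.429245
y = (97.452·-783.575413 − -2194.417937·31.770) / -8525.352996 = 0.779362

x=-22.429 y=0.779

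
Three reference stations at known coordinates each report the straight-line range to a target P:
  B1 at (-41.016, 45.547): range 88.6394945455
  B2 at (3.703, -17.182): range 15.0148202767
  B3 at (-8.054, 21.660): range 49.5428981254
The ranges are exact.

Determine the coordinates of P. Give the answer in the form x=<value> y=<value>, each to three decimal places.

x=18.406 y=-20.225

eq1: (x + 41.016)² + (y − 45.547)² = 88.6394945455²
eq2: (x − 3.703)² + (y + 17.182)² = 15.0148202767²
eq3: (x + 8.054)² + (y − 21.660)² = 49.5428981254²
eq3−eq2, eq3−eq1 (x²,y² cancel):
  23.514·x − 77.684·y = 2003.964744
  -65.924·x + 47.774·y = -2179.642290
det = 23.514·47.774 − -77.684·-65.924 = -3997.882180
x = (2003.964744·47.774 − -77.684·-2179.642290) / -3997.882180 = 18.406225
y = (23.514·-2179.642290 − 2003.964744·-65.924) / -3997.882180 = -20.225024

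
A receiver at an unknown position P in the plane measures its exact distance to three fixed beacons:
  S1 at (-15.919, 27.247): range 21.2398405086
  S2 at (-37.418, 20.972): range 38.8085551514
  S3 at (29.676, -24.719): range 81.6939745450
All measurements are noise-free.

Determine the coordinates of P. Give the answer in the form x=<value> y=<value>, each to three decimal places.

x=-8.900 y=47.294

eq1: (x + 15.919)² + (y − 27.247)² = 21.2398405086²
eq2: (x + 37.418)² + (y − 20.972)² = 38.8085551514²
eq3: (x − 29.676)² + (y + 24.719)² = 81.6939745450²
eq2−eq3, eq2−eq1 (x²,y² cancel):
  134.188·x − 91.382·y = -5516.039095
  42.998·x + 12.550·y = 210.855190
det = 134.188·12.550 − -91.382·42.998 = 5613.302636
x = (-5516.039095·12.550 − -91.382·210.855190) / 5613.302636 = -8.899916
y = (134.188·210.855190 − -5516.039095·42.998) / 5613.302636 = 47.293528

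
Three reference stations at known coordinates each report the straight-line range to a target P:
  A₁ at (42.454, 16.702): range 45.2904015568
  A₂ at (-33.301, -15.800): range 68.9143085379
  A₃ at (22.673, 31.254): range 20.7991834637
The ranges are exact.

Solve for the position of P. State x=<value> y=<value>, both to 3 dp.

x=4.687 y=41.699

eq1: (x − 42.454)² + (y − 16.702)² = 45.2904015568²
eq2: (x + 33.301)² + (y + 15.800)² = 68.9143085379²
eq3: (x − 22.673)² + (y − 31.254)² = 20.7991834637²
eq3−eq2, eq3−eq1 (x²,y² cancel):
  -111.948·x − 94.108·y = -4448.856733
  39.562·x − 29.104·y = -1028.192965
det = -111.948·-29.104 − -94.108·39.562 = 6981.235288
x = (-4448.856733·-29.104 − -94.108·-1028.192965) / 6981.235288 = 4.686612
y = (-111.948·-1028.192965 − -4448.856733·39.562) / 6981.235288 = 41.698898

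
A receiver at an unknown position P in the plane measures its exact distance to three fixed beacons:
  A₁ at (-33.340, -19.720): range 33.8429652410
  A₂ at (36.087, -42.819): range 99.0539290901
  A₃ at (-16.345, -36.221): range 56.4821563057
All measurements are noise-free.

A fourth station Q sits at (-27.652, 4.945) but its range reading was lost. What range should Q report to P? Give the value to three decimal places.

eq1: (x + 33.340)² + (y + 19.720)² = 33.8429652410²
eq2: (x − 36.087)² + (y + 42.819)² = 99.0539290901²
eq3: (x + 16.345)² + (y + 36.221)² = 56.4821563057²
eq3−eq1, eq3−eq2 (x²,y² cancel):
  -33.990·x + 33.002·y = 1966.201819
  104.864·x − 13.196·y = -5064.828423
det = -33.990·-13.196 − 33.002·104.864 = -3012.189688
x = (1966.201819·-13.196 − 33.002·-5064.828423) / -3012.189688 = -46.877349
y = (-33.990·-5064.828423 − 1966.201819·104.864) / -3012.189688 = 11.297519
|P − Q| = √((-46.877349 − -27.652)² + (11.297519 − 4.945)²) = 20.247680

20.248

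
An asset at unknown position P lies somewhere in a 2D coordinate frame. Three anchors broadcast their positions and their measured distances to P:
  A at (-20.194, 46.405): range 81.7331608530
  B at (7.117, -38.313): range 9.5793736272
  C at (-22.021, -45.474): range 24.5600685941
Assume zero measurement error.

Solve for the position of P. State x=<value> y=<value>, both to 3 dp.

x=-0.860 y=-33.008

eq1: (x + 20.194)² + (y − 46.405)² = 81.7331608530²
eq2: (x − 7.117)² + (y + 38.313)² = 9.5793736272²
eq3: (x + 22.021)² + (y + 45.474)² = 24.5600685941²
eq3−eq2, eq3−eq1 (x²,y² cancel):
  58.276·x + 14.322·y = -522.838889
  3.654·x + 183.758·y = -6068.700070
det = 58.276·183.758 − 14.322·3.654 = 10656.348620
x = (-522.838889·183.758 − 14.322·-6068.700070) / 10656.348620 = -0.859573
y = (58.276·-6068.700070 − -522.838889·3.654) / 10656.348620 = -33.008409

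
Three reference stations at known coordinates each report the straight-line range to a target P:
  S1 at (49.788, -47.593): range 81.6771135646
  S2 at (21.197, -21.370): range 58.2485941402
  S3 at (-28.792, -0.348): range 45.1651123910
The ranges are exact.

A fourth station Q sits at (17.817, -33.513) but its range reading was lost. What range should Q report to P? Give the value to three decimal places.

51.081

eq1: (x − 49.788)² + (y + 47.593)² = 81.6771135646²
eq2: (x − 21.197)² + (y + 21.370)² = 58.2485941402²
eq3: (x + 28.792)² + (y + 0.348)² = 45.1651123910²
eq3−eq1, eq3−eq2 (x²,y² cancel):
  157.160·x − 94.490·y = -716.425278
  99.978·x − 42.044·y = -1276.122001
det = 157.160·-42.044 − -94.490·99.978 = 2839.286180
x = (-716.425278·-42.044 − -94.490·-1276.122001) / 2839.286180 = -31.859903
y = (157.160·-1276.122001 − -716.425278·99.978) / 2839.286180 = -45.408796
|P − Q| = √((-31.859903 − 17.817)² + (-45.408796 − -33.513)²) = 51.081354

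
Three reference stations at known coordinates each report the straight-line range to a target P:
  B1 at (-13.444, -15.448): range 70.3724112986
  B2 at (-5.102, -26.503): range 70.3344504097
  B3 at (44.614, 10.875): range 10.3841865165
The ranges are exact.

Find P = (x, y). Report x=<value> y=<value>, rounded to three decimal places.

eq1: (x + 13.444)² + (y + 15.448)² = 70.3724112986²
eq2: (x + 5.102)² + (y + 26.503)² = 70.3344504097²
eq3: (x − 44.614)² + (y − 10.875)² = 10.3841865165²
eq3−eq1, eq3−eq2 (x²,y² cancel):
  -116.116·x − 52.646·y = -6533.737723
  -99.432·x − 74.756·y = -6219.338793
det = -116.116·-74.756 − -52.646·-99.432 = 3445.670624
x = (-6533.737723·-74.756 − -52.646·-6219.338793) / 3445.670624 = 46.729013
y = (-116.116·-6219.338793 − -6533.737723·-99.432) / 3445.670624 = 21.041516

x=46.729 y=21.042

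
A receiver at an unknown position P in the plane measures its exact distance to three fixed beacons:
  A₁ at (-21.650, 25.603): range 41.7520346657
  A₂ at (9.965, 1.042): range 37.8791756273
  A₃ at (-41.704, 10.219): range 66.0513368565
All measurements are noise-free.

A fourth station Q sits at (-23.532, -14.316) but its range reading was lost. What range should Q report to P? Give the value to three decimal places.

66.941

eq1: (x + 21.650)² + (y − 25.603)² = 41.7520346657²
eq2: (x − 9.965)² + (y − 1.042)² = 37.8791756273²
eq3: (x + 41.704)² + (y − 10.219)² = 66.0513368565²
eq3−eq1, eq3−eq2 (x²,y² cancel):
  40.108·x + 30.768·y = 1900.131234
  103.338·x − 18.354·y = 1184.682566
det = 40.108·-18.354 − 30.768·103.338 = -3915.645816
x = (1900.131234·-18.354 − 30.768·1184.682566) / -3915.645816 = 18.215468
y = (40.108·1184.682566 − 1900.131234·103.338) / -3915.645816 = 38.011741
|P − Q| = √((18.215468 − -23.532)² + (38.011741 − -14.316)²) = 66.940597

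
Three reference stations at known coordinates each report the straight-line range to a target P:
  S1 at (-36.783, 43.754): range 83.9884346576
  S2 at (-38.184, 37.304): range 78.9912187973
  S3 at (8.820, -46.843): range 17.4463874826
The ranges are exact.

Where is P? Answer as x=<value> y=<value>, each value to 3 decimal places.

x=1.402 y=-31.052

eq1: (x + 36.783)² + (y − 43.754)² = 83.9884346576²
eq2: (x + 38.184)² + (y − 37.304)² = 78.9912187973²
eq3: (x − 8.820)² + (y + 46.843)² = 17.4463874826²
eq1−eq2, eq1−eq3 (x²,y² cancel):
  -2.802·x − 12.900·y = 396.649176
  91.206·x − 181.194·y = 5754.338164
det = -2.802·-181.194 − -12.900·91.206 = 1684.262988
x = (396.649176·-181.194 − -12.900·5754.338164) / 1684.262988 = 1.401510
y = (-2.802·5754.338164 − 396.649176·91.206) / 1684.262988 = -31.052419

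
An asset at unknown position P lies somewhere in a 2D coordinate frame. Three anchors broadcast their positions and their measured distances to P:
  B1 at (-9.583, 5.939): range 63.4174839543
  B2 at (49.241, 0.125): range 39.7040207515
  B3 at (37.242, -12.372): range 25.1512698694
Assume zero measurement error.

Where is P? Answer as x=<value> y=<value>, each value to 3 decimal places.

eq1: (x + 9.583)² + (y − 5.939)² = 63.4174839543²
eq2: (x − 49.241)² + (y − 0.125)² = 39.7040207515²
eq3: (x − 37.242)² + (y + 12.372)² = 25.1512698694²
eq2−eq1, eq2−eq3 (x²,y² cancel):
  -117.648·x + 11.628·y = -4742.954103
  -23.998·x − 24.994·y = 59.164130
det = -117.648·-24.994 − 11.628·-23.998 = 3219.542856
x = (-4742.954103·-24.994 − 11.628·59.164130) / 3219.542856 = 36.606885
y = (-117.648·59.164130 − -4742.954103·-23.998) / 3219.542856 = -37.515250

x=36.607 y=-37.515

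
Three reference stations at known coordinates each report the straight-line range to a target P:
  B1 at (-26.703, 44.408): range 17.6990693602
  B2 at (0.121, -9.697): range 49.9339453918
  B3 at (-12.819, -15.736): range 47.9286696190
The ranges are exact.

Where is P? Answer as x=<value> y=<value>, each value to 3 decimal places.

eq1: (x + 26.703)² + (y − 44.408)² = 17.6990693602²
eq2: (x − 0.121)² + (y + 9.697)² = 49.9339453918²
eq3: (x + 12.819)² + (y + 15.736)² = 47.9286696190²
eq3−eq2, eq3−eq1 (x²,y² cancel):
  25.880·x + 12.078·y = -514.143538
  -27.768·x + 120.288·y = 4257.072531
det = 25.880·120.288 − 12.078·-27.768 = 3448.435344
x = (-514.143538·120.288 − 12.078·4257.072531) / 3448.435344 = -32.844525
y = (25.880·4257.072531 − -514.143538·-27.768) / 3448.435344 = 27.808641

x=-32.845 y=27.809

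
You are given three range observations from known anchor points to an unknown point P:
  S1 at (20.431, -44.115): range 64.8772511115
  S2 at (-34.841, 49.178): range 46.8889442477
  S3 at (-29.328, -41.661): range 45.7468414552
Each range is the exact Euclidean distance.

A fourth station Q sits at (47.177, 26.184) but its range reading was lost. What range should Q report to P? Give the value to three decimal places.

eq1: (x − 20.431)² + (y + 44.115)² = 64.8772511115²
eq2: (x + 34.841)² + (y − 49.178)² = 46.8889442477²
eq3: (x + 29.328)² + (y + 41.661)² = 45.7468414552²
eq3−eq1, eq3−eq2 (x²,y² cancel):
  99.518·x − 4.908·y = -2348.495728
  -11.026·x + 181.678·y = 930.800870
det = 99.518·181.678 − -4.908·-11.026 = 18026.115596
x = (-2348.495728·181.678 − -4.908·930.800870) / 18026.115596 = -23.416117
y = (99.518·930.800870 − -2348.495728·-11.026) / 18026.115596 = 3.702236
|P − Q| = √((-23.416117 − 47.177)² + (3.702236 − 26.184)²) = 74.086557

74.087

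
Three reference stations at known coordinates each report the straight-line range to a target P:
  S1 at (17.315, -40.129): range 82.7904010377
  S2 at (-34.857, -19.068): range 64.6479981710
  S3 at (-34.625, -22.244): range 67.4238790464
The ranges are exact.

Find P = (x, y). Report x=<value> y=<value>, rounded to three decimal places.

x=-6.669 y=39.111

eq1: (x − 17.315)² + (y + 40.129)² = 82.7904010377²
eq2: (x + 34.857)² + (y + 19.068)² = 64.6479981710²
eq3: (x + 34.625)² + (y + 22.244)² = 67.4238790464²
eq2−eq1, eq2−eq3 (x²,y² cancel):
  104.344·x − 42.122·y = -2343.340043
  0.464·x − 6.352·y = -251.528710
det = 104.344·-6.352 − -42.122·0.464 = -643.248480
x = (-2343.340043·-6.352 − -42.122·-251.528710) / -643.248480 = -6.669279
y = (104.344·-251.528710 − -2343.340043·0.464) / -643.248480 = 39.111172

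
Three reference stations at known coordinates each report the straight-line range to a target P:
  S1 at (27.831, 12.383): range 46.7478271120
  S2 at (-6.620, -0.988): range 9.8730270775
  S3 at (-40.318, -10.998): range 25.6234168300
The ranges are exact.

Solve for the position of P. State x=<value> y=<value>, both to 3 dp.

x=-15.219 y=-5.838

eq1: (x − 27.831)² + (y − 12.383)² = 46.7478271120²
eq2: (x + 6.620)² + (y + 0.988)² = 9.8730270775²
eq3: (x + 40.318)² + (y + 10.998)² = 25.6234168300²
eq3−eq1, eq3−eq2 (x²,y² cancel):
  136.298·x + 46.762·y = -2347.393728
  67.396·x + 20.020·y = -1142.613758
det = 136.298·20.020 − 46.762·67.396 = -422.885792
x = (-2347.393728·20.020 − 46.762·-1142.613758) / -422.885792 = -15.219433
y = (136.298·-1142.613758 − -2347.393728·67.396) / -422.885792 = -5.838403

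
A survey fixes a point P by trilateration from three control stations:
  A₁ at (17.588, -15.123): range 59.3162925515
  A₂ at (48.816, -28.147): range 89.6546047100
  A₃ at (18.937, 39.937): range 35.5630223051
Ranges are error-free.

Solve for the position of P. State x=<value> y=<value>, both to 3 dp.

eq1: (x − 17.588)² + (y + 15.123)² = 59.3162925515²
eq2: (x − 48.816)² + (y + 28.147)² = 89.6546047100²
eq3: (x − 18.937)² + (y − 39.937)² = 35.5630223051²
eq2−eq1, eq2−eq3 (x²,y² cancel):
  -62.456·x + 26.048·y = 1882.312992
  -59.758·x + 136.168·y = 5551.538063
det = -62.456·136.168 − 26.048·-59.758 = -6947.932224
x = (1882.312992·136.168 − 26.048·5551.538063) / -6947.932224 = -16.077349
y = (-62.456·5551.538063 − 1882.312992·-59.758) / -6947.932224 = 33.714146

x=-16.077 y=33.714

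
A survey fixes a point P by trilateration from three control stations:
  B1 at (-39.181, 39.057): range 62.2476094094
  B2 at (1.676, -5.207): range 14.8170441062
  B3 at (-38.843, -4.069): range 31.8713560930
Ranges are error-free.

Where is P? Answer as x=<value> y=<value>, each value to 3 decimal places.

eq1: (x + 39.181)² + (y − 39.057)² = 62.2476094094²
eq2: (x − 1.676)² + (y + 5.207)² = 14.8170441062²
eq3: (x + 38.843)² + (y + 4.069)² = 31.8713560930²
eq1−eq2, eq1−eq3 (x²,y² cancel):
  81.714·x − 88.528·y = 624.541896
  0.676·x − 86.252·y = 1323.716938
det = 81.714·-86.252 − -88.528·0.676 = -6988.151000
x = (624.541896·-86.252 − -88.528·1323.716938) / -6988.151000 = -9.060770
y = (81.714·1323.716938 − 624.541896·0.676) / -6988.151000 = -15.418101

x=-9.061 y=-15.418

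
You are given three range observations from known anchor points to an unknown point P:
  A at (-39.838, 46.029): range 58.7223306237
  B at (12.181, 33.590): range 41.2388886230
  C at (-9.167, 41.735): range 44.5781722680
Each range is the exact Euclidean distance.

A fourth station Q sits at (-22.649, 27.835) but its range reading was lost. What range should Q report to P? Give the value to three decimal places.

34.302

eq1: (x + 39.838)² + (y − 46.029)² = 58.7223306237²
eq2: (x − 12.181)² + (y − 33.590)² = 41.2388886230²
eq3: (x + 9.167)² + (y − 41.735)² = 44.5781722680²
eq2−eq3, eq2−eq1 (x²,y² cancel):
  -42.696·x + 16.290·y = 262.611745
  -104.038·x + 24.878·y = 681.404045
det = -42.696·24.878 − 16.290·-104.038 = 632.587932
x = (262.611745·24.878 − 16.290·681.404045) / 632.587932 = -7.219260
y = (-42.696·681.404045 − 262.611745·-104.038) / 632.587932 = -2.800601
|P − Q| = √((-7.219260 − -22.649)² + (-2.800601 − 27.835)²) = 34.301850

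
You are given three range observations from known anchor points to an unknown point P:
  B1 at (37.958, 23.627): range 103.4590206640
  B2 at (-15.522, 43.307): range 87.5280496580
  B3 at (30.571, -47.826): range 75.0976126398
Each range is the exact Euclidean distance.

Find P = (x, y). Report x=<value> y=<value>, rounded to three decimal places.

x=-44.057 y=-39.439

eq1: (x − 37.958)² + (y − 23.627)² = 103.4590206640²
eq2: (x + 15.522)² + (y − 43.307)² = 87.5280496580²
eq3: (x − 30.571)² + (y + 47.826)² = 75.0976126398²
eq1−eq3, eq1−eq2 (x²,y² cancel):
  -14.774·x − 142.906·y = 6286.984957
  -106.960·x + 39.360·y = 3159.993320
det = -14.774·39.360 − -142.906·-106.960 = -15866.730400
x = (6286.984957·39.360 − -142.906·3159.993320) / -15866.730400 = -44.056823
y = (-14.774·3159.993320 − 6286.984957·-106.960) / -15866.730400 = -39.439138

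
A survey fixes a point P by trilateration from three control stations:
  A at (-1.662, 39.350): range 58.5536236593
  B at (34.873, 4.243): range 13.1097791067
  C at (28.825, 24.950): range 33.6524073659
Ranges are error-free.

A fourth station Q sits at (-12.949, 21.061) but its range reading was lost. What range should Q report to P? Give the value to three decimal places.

53.837

eq1: (x + 1.662)² + (y − 39.350)² = 58.5536236593²
eq2: (x − 34.873)² + (y − 4.243)² = 13.1097791067²
eq3: (x − 28.825)² + (y − 24.950)² = 33.6524073659²
eq3−eq2, eq3−eq1 (x²,y² cancel):
  12.096·x − 41.414·y = 741.364266
  -60.974·x + 28.800·y = -2198.240703
det = 12.096·28.800 − -41.414·-60.974 = -2176.812436
x = (741.364266·28.800 − -41.414·-2198.240703) / -2176.812436 = 32.013162
y = (12.096·-2198.240703 − 741.364266·-60.974) / -2176.812436 = -8.551047
|P − Q| = √((32.013162 − -12.949)² + (-8.551047 − 21.061)²) = 53.837434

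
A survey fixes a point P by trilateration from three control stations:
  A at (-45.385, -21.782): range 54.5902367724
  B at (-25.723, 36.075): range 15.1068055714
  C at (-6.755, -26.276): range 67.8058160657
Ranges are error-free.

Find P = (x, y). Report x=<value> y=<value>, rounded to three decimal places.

x=-40.420 y=32.582

eq1: (x + 45.385)² + (y + 21.782)² = 54.5902367724²
eq2: (x + 25.723)² + (y − 36.075)² = 15.1068055714²
eq3: (x + 6.755)² + (y + 26.276)² = 67.8058160657²
eq3−eq1, eq3−eq2 (x²,y² cancel):
  -77.260·x + 8.988·y = 3415.730289
  -37.936·x + 124.702·y = 5596.433271
det = -77.260·124.702 − 8.988·-37.936 = -9293.507752
x = (3415.730289·124.702 − 8.988·5596.433271) / -9293.507752 = -40.420438
y = (-77.260·5596.433271 − 3415.730289·-37.936) / -9293.507752 = 32.582024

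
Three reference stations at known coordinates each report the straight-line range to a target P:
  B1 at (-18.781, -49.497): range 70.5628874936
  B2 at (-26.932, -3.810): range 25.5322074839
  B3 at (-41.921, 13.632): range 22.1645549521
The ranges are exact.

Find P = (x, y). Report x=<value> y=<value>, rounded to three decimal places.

eq1: (x + 18.781)² + (y + 49.497)² = 70.5628874936²
eq2: (x + 26.932)² + (y + 3.810)² = 25.5322074839²
eq3: (x + 41.921)² + (y − 13.632)² = 22.1645549521²
eq1−eq2, eq1−eq3 (x²,y² cancel):
  -16.302·x + 91.374·y = 2264.397226
  -46.280·x + 126.258·y = 3628.376290
det = -16.302·126.258 − 91.374·-46.280 = 2170.530804
x = (2264.397226·126.258 − 91.374·3628.376290) / 2170.530804 = -21.027571
y = (-16.302·3628.376290 − 2264.397226·-46.280) / 2170.530804 = 21.030115

x=-21.028 y=21.030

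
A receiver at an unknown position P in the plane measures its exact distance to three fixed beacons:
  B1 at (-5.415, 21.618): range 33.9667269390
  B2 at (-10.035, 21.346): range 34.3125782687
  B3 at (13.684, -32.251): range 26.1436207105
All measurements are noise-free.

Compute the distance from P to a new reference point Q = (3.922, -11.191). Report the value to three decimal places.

7.186

eq1: (x + 5.415)² + (y − 21.618)² = 33.9667269390²
eq2: (x + 10.035)² + (y − 21.346)² = 34.3125782687²
eq3: (x − 13.684)² + (y + 32.251)² = 26.1436207105²
eq2−eq3, eq2−eq1 (x²,y² cancel):
  47.438·x − 107.194·y = 1164.890040
  9.240·x + 0.544·y = -36.078304
det = 47.438·0.544 − -107.194·9.240 = 1016.278832
x = (1164.890040·0.544 − -107.194·-36.078304) / 1016.278832 = -3.181880
y = (47.438·-36.078304 − 1164.890040·9.240) / 1016.278832 = -12.275240
|P − Q| = √((-3.181880 − 3.922)² + (-12.275240 − -11.191)²) = 7.186146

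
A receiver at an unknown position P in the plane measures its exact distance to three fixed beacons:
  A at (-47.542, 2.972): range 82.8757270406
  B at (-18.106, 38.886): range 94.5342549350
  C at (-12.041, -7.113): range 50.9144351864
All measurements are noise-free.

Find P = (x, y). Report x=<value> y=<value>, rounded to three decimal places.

eq1: (x + 47.542)² + (y − 2.972)² = 82.8757270406²
eq2: (x + 18.106)² + (y − 38.886)² = 94.5342549350²
eq3: (x + 12.041)² + (y + 7.113)² = 50.9144351864²
eq1−eq3, eq1−eq2 (x²,y² cancel):
  71.002·x − 20.170·y = 2202.612324
  58.872·x + 71.828·y = -2497.465540
det = 71.002·71.828 − -20.170·58.872 = 6287.379896
x = (2202.612324·71.828 − -20.170·-2497.465540) / 6287.379896 = 17.151080
y = (71.002·-2497.465540 − 2202.612324·58.872) / 6287.379896 = -48.827532

x=17.151 y=-48.828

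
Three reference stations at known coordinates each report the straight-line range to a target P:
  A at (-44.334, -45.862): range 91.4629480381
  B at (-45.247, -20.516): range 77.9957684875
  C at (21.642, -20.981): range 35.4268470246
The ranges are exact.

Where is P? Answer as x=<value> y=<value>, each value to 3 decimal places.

x=24.533 y=14.328

eq1: (x + 44.334)² + (y + 45.862)² = 91.4629480381²
eq2: (x + 45.247)² + (y + 20.516)² = 77.9957684875²
eq3: (x − 21.642)² + (y + 20.981)² = 35.4268470246²
eq2−eq3, eq2−eq1 (x²,y² cancel):
  133.778·x − 0.930·y = 3268.659672
  1.826·x − 50.692·y = -681.501627
det = 133.778·-50.692 − -0.930·1.826 = -6779.776196
x = (3268.659672·-50.692 − -0.930·-681.501627) / -6779.776196 = 24.533065
y = (133.778·-681.501627 − 3268.659672·1.826) / -6779.776196 = 14.327685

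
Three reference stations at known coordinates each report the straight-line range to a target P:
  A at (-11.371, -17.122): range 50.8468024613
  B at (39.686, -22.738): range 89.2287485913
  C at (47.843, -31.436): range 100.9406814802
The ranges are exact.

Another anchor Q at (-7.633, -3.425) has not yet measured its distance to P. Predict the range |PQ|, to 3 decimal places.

41.118

eq1: (x + 11.371)² + (y + 17.122)² = 50.8468024613²
eq2: (x − 39.686)² + (y + 22.738)² = 89.2287485913²
eq3: (x − 47.843)² + (y + 31.436)² = 100.9406814802²
eq1−eq2, eq1−eq3 (x²,y² cancel):
  102.114·x − 11.232·y = -3706.839540
  118.428·x − 28.628·y = -4748.911637
det = 102.114·-28.628 − -11.232·118.428 = -1593.136296
x = (-3706.839540·-28.628 − -11.232·-4748.911637) / -1593.136296 = -33.129386
y = (102.114·-4748.911637 − -3706.839540·118.428) / -1593.136296 = 28.834174
|P − Q| = √((-33.129386 − -7.633)² + (28.834174 − -3.425)²) = 41.118366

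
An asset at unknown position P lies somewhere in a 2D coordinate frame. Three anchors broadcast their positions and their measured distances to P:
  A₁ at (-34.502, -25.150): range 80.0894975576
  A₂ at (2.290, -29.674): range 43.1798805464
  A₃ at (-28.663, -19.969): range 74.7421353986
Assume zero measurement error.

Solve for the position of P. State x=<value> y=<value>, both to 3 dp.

eq1: (x + 34.502)² + (y + 25.150)² = 80.0894975576²
eq2: (x − 2.290)² + (y + 29.674)² = 43.1798805464²
eq3: (x + 28.663)² + (y + 19.969)² = 74.7421353986²
eq2−eq1, eq2−eq3 (x²,y² cancel):
  -73.584·x + 9.048·y = -3612.705407
  -61.906·x + 19.410·y = -3387.346566
det = -73.584·19.410 − 9.048·-61.906 = -868.139952
x = (-3612.705407·19.410 − 9.048·-3387.346566) / -868.139952 = 45.469512
y = (-73.584·-3387.346566 − -3612.705407·-61.906) / -868.139952 = -29.495669

x=45.470 y=-29.496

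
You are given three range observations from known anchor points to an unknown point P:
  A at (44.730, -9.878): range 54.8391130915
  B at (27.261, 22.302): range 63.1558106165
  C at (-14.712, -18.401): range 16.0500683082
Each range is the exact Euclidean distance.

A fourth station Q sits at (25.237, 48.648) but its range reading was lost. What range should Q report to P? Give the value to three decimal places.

85.995

eq1: (x − 44.730)² + (y + 9.878)² = 54.8391130915²
eq2: (x − 27.261)² + (y − 22.302)² = 63.1558106165²
eq3: (x + 14.712)² + (y + 18.401)² = 16.0500683082²
eq3−eq2, eq3−eq1 (x²,y² cancel):
  83.946·x + 81.406·y = -3045.550142
  118.884·x + 17.046·y = -1206.415593
det = 83.946·17.046 − 81.406·118.884 = -8246.927388
x = (-3045.550142·17.046 − 81.406·-1206.415593) / -8246.927388 = -5.613608
y = (83.946·-1206.415593 − -3045.550142·118.884) / -8246.927388 = -31.623101
|P − Q| = √((-5.613608 − 25.237)² + (-31.623101 − 48.648)²) = 85.995405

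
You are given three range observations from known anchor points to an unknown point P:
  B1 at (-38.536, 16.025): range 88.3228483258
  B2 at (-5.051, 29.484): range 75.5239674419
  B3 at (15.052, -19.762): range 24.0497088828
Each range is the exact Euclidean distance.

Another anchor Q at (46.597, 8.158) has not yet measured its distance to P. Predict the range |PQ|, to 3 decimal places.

45.943

eq1: (x + 38.536)² + (y − 16.025)² = 88.3228483258²
eq2: (x + 5.051)² + (y − 29.484)² = 75.5239674419²
eq3: (x − 15.052)² + (y + 19.762)² = 24.0497088828²
eq3−eq1, eq3−eq2 (x²,y² cancel):
  -107.176·x + 71.574·y = -6097.812466
  -40.206·x + 98.492·y = -4847.761652
det = -107.176·98.492 − 71.574·-40.206 = -7678.274348
x = (-6097.812466·98.492 − 71.574·-4847.761652) / -7678.274348 = 33.029824
y = (-107.176·-4847.761652 − -6097.812466·-40.206) / -7678.274348 = -35.736553
|P − Q| = √((33.029824 − 46.597)² + (-35.736553 − 8.158)²) = 45.943443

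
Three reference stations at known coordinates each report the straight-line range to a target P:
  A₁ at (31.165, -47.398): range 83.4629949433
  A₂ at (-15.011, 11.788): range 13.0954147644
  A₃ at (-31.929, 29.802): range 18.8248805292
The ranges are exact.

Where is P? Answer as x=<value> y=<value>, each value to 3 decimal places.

x=-28.100 y=11.371

eq1: (x − 31.165)² + (y + 47.398)² = 83.4629949433²
eq2: (x + 15.011)² + (y − 11.788)² = 13.0954147644²
eq3: (x + 31.929)² + (y − 29.802)² = 18.8248805292²
eq2−eq3, eq2−eq1 (x²,y² cancel):
  -33.836·x + 36.028·y = 1360.446941
  92.352·x − 118.372·y = -3941.041073
det = -33.836·-118.372 − 36.028·92.352 = 677.977136
x = (1360.446941·-118.372 − 36.028·-3941.041073) / 677.977136 = -28.099764
y = (-33.836·-3941.041073 − 1360.446941·92.352) / 677.977136 = 11.370693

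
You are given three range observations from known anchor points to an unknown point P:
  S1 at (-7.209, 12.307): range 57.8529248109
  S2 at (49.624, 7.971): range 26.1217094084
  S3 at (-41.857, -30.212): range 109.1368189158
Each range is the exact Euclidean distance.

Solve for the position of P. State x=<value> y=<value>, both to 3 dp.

x=46.463 y=33.901

eq1: (x + 7.209)² + (y − 12.307)² = 57.8529248109²
eq2: (x − 49.624)² + (y − 7.971)² = 26.1217094084²
eq3: (x + 41.857)² + (y + 30.212)² = 109.1368189158²
eq3−eq1, eq3−eq2 (x²,y² cancel):
  69.296·x + 85.038·y = 6102.542871
  182.962·x + 76.366·y = 11089.806365
det = 69.296·76.366 − 85.038·182.962 = -10266.864220
x = (6102.542871·76.366 − 85.038·11089.806365) / -10266.864220 = 46.462888
y = (69.296·11089.806365 − 6102.542871·182.962) / -10266.864220 = 33.900733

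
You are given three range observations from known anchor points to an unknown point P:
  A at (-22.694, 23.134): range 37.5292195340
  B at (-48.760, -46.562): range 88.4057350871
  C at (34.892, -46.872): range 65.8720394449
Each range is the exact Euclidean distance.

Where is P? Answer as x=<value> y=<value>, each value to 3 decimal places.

eq1: (x + 22.694)² + (y − 23.134)² = 37.5292195340²
eq2: (x + 48.760)² + (y + 46.562)² = 88.4057350871²
eq3: (x − 34.892)² + (y + 46.872)² = 65.8720394449²
eq1−eq3, eq1−eq2 (x²,y² cancel):
  115.172·x − 140.012·y = -566.446806
  -52.132·x − 139.392·y = -2911.773825
det = 115.172·-139.392 − -140.012·-52.132 = -23353.161008
x = (-566.446806·-139.392 − -140.012·-2911.773825) / -23353.161008 = 14.076258
y = (115.172·-2911.773825 − -566.446806·-52.132) / -23353.161008 = 15.624644

x=14.076 y=15.625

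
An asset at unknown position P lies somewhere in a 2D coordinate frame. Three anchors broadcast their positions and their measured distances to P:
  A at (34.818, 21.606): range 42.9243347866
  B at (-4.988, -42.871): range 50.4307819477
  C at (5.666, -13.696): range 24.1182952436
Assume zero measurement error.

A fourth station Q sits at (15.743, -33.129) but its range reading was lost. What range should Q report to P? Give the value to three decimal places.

46.007

eq1: (x − 34.818)² + (y − 21.606)² = 42.9243347866²
eq2: (x + 4.988)² + (y + 42.871)² = 50.4307819477²
eq3: (x − 5.666)² + (y + 13.696)² = 24.1182952436²
eq2−eq3, eq2−eq1 (x²,y² cancel):
  21.308·x + 58.350·y = 318.452789
  79.612·x + 128.954·y = 517.074826
det = 21.308·128.954 − 58.350·79.612 = -1897.608368
x = (318.452789·128.954 − 58.350·517.074826) / -1897.608368 = -5.741145
y = (21.308·517.074826 − 318.452789·79.612) / -1897.608368 = 7.554158
|P − Q| = √((-5.741145 − 15.743)² + (7.554158 − -33.129)²) = 46.007476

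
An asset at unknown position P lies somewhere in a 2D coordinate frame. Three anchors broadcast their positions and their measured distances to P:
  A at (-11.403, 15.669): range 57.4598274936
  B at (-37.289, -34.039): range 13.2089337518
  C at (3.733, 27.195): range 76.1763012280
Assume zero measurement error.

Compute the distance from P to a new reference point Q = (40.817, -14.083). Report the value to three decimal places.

90.810

eq1: (x + 11.403)² + (y − 15.669)² = 57.4598274936²
eq2: (x + 37.289)² + (y + 34.039)² = 13.2089337518²
eq3: (x − 3.733)² + (y − 27.195)² = 76.1763012280²
eq2−eq1, eq2−eq3 (x²,y² cancel):
  51.772·x + 99.416·y = -5300.732917
  82.044·x + 122.468·y = -7423.972666
det = 51.772·122.468 − 99.416·82.044 = -1816.073008
x = (-5300.732917·122.468 − 99.416·-7423.972666) / -1816.073008 = -48.947100
y = (51.772·-7423.972666 − -5300.732917·82.044) / -1816.073008 = -27.828958
|P − Q| = √((-48.947100 − 40.817)² + (-27.828958 − -14.083)²) = 90.810490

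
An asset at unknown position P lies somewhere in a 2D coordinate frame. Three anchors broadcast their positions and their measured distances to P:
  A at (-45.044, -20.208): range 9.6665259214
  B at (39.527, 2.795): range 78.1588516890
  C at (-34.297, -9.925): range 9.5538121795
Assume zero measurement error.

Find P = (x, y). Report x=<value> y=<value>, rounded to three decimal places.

x=-35.410 y=-19.414

eq1: (x + 45.044)² + (y + 20.208)² = 9.6665259214²
eq2: (x − 39.527)² + (y − 2.795)² = 78.1588516890²
eq3: (x + 34.297)² + (y + 9.925)² = 9.5538121795²
eq2−eq3, eq2−eq1 (x²,y² cancel):
  -147.648·x − 25.440·y = 5722.124850
  -169.142·x − 46.006·y = 6882.493820
det = -147.648·-46.006 − -25.440·-169.142 = 2489.721408
x = (5722.124850·-46.006 − -25.440·6882.493820) / 2489.721408 = -35.410160
y = (-147.648·6882.493820 − 5722.124850·-169.142) / 2489.721408 = -19.413741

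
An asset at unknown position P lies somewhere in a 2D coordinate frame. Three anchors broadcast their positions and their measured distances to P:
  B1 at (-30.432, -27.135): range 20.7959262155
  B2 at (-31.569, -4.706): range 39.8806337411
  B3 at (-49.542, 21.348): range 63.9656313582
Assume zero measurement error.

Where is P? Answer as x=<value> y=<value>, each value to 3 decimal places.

eq1: (x + 30.432)² + (y + 27.135)² = 20.7959262155²
eq2: (x + 31.569)² + (y + 4.706)² = 39.8806337411²
eq3: (x + 49.542)² + (y − 21.348)² = 63.9656313582²
eq2−eq1, eq2−eq3 (x²,y² cancel):
  2.274·x − 44.858·y = 1801.661052
  -35.946·x + 52.108·y = -609.738376
det = 2.274·52.108 − -44.858·-35.946 = -1493.972076
x = (1801.661052·52.108 − -44.858·-609.738376) / -1493.972076 = -44.531830
y = (2.274·-609.738376 − 1801.661052·-35.946) / -1493.972076 = -42.421116

x=-44.532 y=-42.421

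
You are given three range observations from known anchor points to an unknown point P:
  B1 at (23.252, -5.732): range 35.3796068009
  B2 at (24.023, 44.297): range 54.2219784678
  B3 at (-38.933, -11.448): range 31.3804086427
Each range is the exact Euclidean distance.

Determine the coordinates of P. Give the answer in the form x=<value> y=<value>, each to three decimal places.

eq1: (x − 23.252)² + (y + 5.732)² = 35.3796068009²
eq2: (x − 24.023)² + (y − 44.297)² = 54.2219784678²
eq3: (x + 38.933)² + (y + 11.448)² = 31.3804086427²
eq3−eq1, eq3−eq2 (x²,y² cancel):
  124.370·x + 11.432·y = -1340.310396
  125.912·x + 111.490·y = -1062.799357
det = 124.370·111.490 − 11.432·125.912 = 12426.585316
x = (-1340.310396·111.490 − 11.432·-1062.799357) / 12426.585316 = -11.047386
y = (124.370·-1062.799357 − -1340.310396·125.912) / 12426.585316 = 2.943754

x=-11.047 y=2.944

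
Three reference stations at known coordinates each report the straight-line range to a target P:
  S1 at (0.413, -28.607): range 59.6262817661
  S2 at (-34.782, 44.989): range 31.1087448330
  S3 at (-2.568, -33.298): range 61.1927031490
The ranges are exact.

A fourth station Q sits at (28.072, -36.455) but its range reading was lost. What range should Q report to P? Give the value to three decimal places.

eq1: (x − 0.413)² + (y + 28.607)² = 59.6262817661²
eq2: (x + 34.782)² + (y − 44.989)² = 31.1087448330²
eq3: (x + 2.568)² + (y + 33.298)² = 61.1927031490²
eq3−eq2, eq3−eq1 (x²,y² cancel):
  -64.428·x + 156.574·y = 4895.239131
  5.962·x + 9.382·y = -107.566969
det = -64.428·9.382 − 156.574·5.962 = -1537.957684
x = (4895.239131·9.382 − 156.574·-107.566969) / -1537.957684 = -40.813427
y = (-64.428·-107.566969 − 4895.239131·5.962) / -1537.957684 = 14.470548
|P − Q| = √((-40.813427 − 28.072)² + (14.470548 − -36.455)²) = 85.665708

85.666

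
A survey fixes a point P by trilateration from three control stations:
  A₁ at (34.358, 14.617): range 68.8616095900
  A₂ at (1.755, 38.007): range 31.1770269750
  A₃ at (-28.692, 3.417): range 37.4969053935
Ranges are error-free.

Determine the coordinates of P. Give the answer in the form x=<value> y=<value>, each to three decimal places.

x=-29.287 y=40.909

eq1: (x − 34.358)² + (y − 14.617)² = 68.8616095900²
eq2: (x − 1.755)² + (y − 38.007)² = 31.1770269750²
eq3: (x + 28.692)² + (y − 3.417)² = 37.4969053935²
eq2−eq1, eq2−eq3 (x²,y² cancel):
  65.206·x − 46.780·y = -3823.397485
  -60.894·x − 69.180·y = -1046.716224
det = 65.206·-69.180 − -46.780·-60.894 = -7359.572400
x = (-3823.397485·-69.180 − -46.780·-1046.716224) / -7359.572400 = -29.286654
y = (65.206·-1046.716224 − -3823.397485·-60.894) / -7359.572400 = 40.909190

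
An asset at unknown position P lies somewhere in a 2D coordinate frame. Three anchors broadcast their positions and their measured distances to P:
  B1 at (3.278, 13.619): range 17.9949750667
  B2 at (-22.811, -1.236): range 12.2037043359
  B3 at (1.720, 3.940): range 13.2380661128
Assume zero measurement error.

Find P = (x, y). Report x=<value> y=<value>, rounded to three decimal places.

eq1: (x − 3.278)² + (y − 13.619)² = 17.9949750667²
eq2: (x + 22.811)² + (y + 1.236)² = 12.2037043359²
eq3: (x − 1.720)² + (y − 3.940)² = 13.2380661128²
eq3−eq2, eq3−eq1 (x²,y² cancel):
  -49.062·x − 10.352·y = 529.703412
  3.116·x + 19.358·y = 29.167712
det = -49.062·19.358 − -10.352·3.116 = -917.485364
x = (529.703412·19.358 − -10.352·29.167712) / -917.485364 = -11.505298
y = (-49.062·29.167712 − 529.703412·3.116) / -917.485364 = 3.358726

x=-11.505 y=3.359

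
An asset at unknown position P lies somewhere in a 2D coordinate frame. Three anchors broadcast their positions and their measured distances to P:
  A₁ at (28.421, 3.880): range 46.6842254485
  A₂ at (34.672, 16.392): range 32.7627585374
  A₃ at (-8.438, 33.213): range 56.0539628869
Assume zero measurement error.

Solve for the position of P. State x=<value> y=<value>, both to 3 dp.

eq1: (x − 28.421)² + (y − 3.880)² = 46.6842254485²
eq2: (x − 34.672)² + (y − 16.392)² = 32.7627585374²
eq3: (x + 8.438)² + (y − 33.213)² = 56.0539628869²
eq1−eq2, eq1−eq3 (x²,y² cancel):
  12.502·x + 25.024·y = 1754.056166
  -73.718·x + 58.666·y = -611.134278
det = 12.502·58.666 − 25.024·-73.718 = 2578.161564
x = (1754.056166·58.666 − 25.024·-611.134278) / 2578.161564 = 45.845258
y = (12.502·-611.134278 − 1754.056166·-73.718) / 2578.161564 = 47.190647

x=45.845 y=47.191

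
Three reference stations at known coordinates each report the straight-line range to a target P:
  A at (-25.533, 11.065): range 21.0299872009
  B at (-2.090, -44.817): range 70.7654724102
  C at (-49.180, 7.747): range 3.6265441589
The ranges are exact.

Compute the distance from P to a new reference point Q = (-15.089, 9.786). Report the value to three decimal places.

eq1: (x + 25.533)² + (y − 11.065)² = 21.0299872009²
eq2: (x + 2.090)² + (y + 44.817)² = 70.7654724102²
eq3: (x + 49.180)² + (y − 7.747)² = 3.6265441589²
eq3−eq1, eq3−eq2 (x²,y² cancel):
  47.294·x + 6.636·y = -2133.428634
  94.180·x − 105.128·y = -5460.357083
det = 47.294·-105.128 − 6.636·94.180 = -5596.902112
x = (-2133.428634·-105.128 − 6.636·-5460.357083) / -5596.902112 = -46.546824
y = (47.294·-5460.357083 − -2133.428634·94.180) / -5596.902112 = 10.240633
|P − Q| = √((-46.546824 − -15.089)² + (10.240633 − 9.786)²) = 31.461109

31.461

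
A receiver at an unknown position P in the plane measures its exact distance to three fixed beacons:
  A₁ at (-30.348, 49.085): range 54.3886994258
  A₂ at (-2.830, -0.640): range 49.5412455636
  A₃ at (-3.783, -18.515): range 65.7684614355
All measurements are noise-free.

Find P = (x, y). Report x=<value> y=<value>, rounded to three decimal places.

eq1: (x + 30.348)² + (y − 49.085)² = 54.3886994258²
eq2: (x + 2.830)² + (y + 0.640)² = 49.5412455636²
eq3: (x + 3.783)² + (y + 18.515)² = 65.7684614355²
eq2−eq1, eq2−eq3 (x²,y² cancel):
  -55.036·x + 99.450·y = 2818.124216
  -1.906·x − 35.750·y = -1522.457694
det = -55.036·-35.750 − 99.450·-1.906 = 2157.088700
x = (2818.124216·-35.750 − 99.450·-1522.457694) / 2157.088700 = 23.485579
y = (-55.036·-1522.457694 − 2818.124216·-1.906) / 2157.088700 = 41.334103

x=23.486 y=41.334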